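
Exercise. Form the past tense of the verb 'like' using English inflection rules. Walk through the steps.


Apply rule: Add -d (word ends in -e). 'like' becomes 'liked'.

liked


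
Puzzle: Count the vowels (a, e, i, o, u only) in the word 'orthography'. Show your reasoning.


Vowels in 'orthography': o, o, a = 3 vowels.

3


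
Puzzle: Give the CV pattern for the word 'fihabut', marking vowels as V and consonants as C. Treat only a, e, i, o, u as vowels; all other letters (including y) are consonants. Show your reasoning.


Letter mapping: f = C, i = V, h = C, a = V, b = C, u = V, t = C.

CVCVCVC


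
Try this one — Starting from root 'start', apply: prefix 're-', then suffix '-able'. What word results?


Step 1: Add prefix 're-' to 'start' = 'restart'
Step 2: Add suffix '-able' to 'restart' = 'restartable'

restartable


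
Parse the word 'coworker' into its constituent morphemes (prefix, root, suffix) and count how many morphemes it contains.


Step 1: Identify prefix: 'co' (meaning: together)
Step 2: Identify root: 'work'
Step 3: Identify suffix(es): 'er'
Decomposition: co- (prefix: together) + work (root) + -er (suffix: one who)
Total morphemes: 3

3 morphemes (co- (prefix: together) + work (root) + -er (suffix: one who))


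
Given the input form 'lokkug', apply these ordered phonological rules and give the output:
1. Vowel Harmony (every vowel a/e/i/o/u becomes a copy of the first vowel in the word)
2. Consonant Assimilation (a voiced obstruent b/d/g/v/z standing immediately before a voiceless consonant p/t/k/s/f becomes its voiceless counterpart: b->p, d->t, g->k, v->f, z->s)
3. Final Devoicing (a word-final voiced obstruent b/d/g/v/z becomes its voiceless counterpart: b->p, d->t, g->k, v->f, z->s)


Starting form: 'lokkug'
Rule 1: Vowel Harmony: all vowels become 'o' (matching first vowel). 'lokkug' -> 'lokkog'
Rule 2: Consonant Assimilation: no voiced obstruent (b/d/g/v/z) stands immediately before a voiceless consonant (p/t/k/s/f). No change.
Rule 3: Final Devoicing: word-final voiced obstruent 'g' becomes voiceless 'k'. 'lokkog' -> 'lokkok'
Final form: 'lokkok'

lokkok


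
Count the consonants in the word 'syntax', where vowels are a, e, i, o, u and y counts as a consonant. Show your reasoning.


Consonants in 'syntax': s, y, n, t, x = 5 consonants.

5


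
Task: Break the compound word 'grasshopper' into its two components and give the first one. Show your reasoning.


Split 'grasshopper' into 'grass' + 'hopper'. The first part is 'grass'.

grass


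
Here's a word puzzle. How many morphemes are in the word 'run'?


Decomposition: run (free morpheme) = 1 morpheme(s)

1 morphemes


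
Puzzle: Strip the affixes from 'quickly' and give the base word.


Remove suffix '-ly' from 'quickly' to get root 'quick'.

quick


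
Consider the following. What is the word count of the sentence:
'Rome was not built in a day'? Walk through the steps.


Split into words: Rome | was | not | built | in | a | day = 7 words.

7


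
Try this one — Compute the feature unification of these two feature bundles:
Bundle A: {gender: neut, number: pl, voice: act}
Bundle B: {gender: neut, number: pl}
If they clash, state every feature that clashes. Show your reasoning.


Compare features:
gender: A=neut vs B=neut -> unified: neut
number: A=pl vs B=pl -> unified: pl
voice: A=act vs B=_ -> unified: act
No clashes found.

Unified: {gender: neut, number: pl, voice: act}


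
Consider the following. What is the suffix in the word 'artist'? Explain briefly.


The word 'artist' = 'art' (root) + '-ist' (suffix). The suffix is '-ist'.

ist


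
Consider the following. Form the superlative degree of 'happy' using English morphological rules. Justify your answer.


Apply superlative formation (consonant + y: change y to i, add -est): 'happy' -> 'happiest'.

happiest


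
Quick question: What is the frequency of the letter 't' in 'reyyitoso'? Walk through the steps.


Letter 't' in 'reyyitoso': found at position(s) 6 = 1 occurrence(s).

1


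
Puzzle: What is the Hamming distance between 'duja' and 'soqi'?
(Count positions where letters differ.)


Alignment:
Position 1: 'd' vs 's' = DIFFER
Position 2: 'u' vs 'o' = DIFFER
Position 3: 'j' vs 'q' = DIFFER
Position 4: 'a' vs 'i' = DIFFER
Total differences: 4

4


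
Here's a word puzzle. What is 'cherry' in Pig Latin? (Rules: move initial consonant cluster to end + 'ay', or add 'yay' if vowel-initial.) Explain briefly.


'cherry': move consonant cluster 'ch' to end and add 'ay': 'errychay'.

errychay


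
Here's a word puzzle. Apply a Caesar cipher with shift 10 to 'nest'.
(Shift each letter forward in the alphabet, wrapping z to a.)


Shift each letter by 10: n -> x, e -> o, s -> c, t -> d. Result: 'xocd'.

xocd


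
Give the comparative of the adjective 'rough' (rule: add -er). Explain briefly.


Apply comparative formation (add -er): 'rough' -> 'rougher'.

rougher


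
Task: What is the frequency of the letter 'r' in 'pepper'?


Letter 'r' in 'pepper': found at position(s) 6 = 1 occurrence(s).

1


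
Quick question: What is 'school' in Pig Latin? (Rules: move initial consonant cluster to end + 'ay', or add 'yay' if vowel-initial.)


'school': move consonant cluster 'sch' to end and add 'ay': 'oolschay'.

oolschay


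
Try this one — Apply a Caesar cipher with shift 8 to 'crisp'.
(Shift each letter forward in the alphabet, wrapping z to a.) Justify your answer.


Shift each letter by 8: c -> k, r -> z, i -> q, s -> a, p -> x. Result: 'kzqax'.

kzqax


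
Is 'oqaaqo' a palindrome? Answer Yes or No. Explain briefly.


Forward: 'oqaaqo'
Reversed: 'oqaaqo'
They are identical.

Yes


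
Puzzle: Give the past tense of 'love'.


Apply rule: Add -d (word ends in -e). 'love' becomes 'loved'.

loved


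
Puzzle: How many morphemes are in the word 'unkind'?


Decomposition: un- (prefix) + kind (root) = 2 morpheme(s)

2 morphemes


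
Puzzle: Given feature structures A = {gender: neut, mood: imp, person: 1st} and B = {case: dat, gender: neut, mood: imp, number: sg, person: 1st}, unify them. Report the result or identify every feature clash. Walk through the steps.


Compare features:
case: A=_ vs B=dat -> unified: dat
gender: A=neut vs B=neut -> unified: neut
mood: A=imp vs B=imp -> unified: imp
number: A=_ vs B=sg -> unified: sg
person: A=1st vs B=1st -> unified: 1st
No clashes found.

Unified: {case: dat, gender: neut, mood: imp, number: sg, person: 1st}


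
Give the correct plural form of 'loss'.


Apply rule: Add -es (sibilant/fricative ending). 'loss' becomes 'losses'.

losses


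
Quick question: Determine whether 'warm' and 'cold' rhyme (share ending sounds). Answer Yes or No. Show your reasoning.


Rime (stressed vowel + following sounds) of 'warm': -arm = /ɔːrm/
Rime of 'cold': -old = /oʊld/
/ɔːrm/ and /oʊld/ are different ending sounds, so the words do not rhyme.

No


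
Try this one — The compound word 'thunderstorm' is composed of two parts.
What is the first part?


Split 'thunderstorm' into 'thunder' + 'storm'. The first part is 'thunder'.

thunder


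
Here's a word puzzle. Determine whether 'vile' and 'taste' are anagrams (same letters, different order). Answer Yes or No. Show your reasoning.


Sorted letters of 'vile': 'eilv'
Sorted letters of 'taste': 'aestt'
They do not match.

No


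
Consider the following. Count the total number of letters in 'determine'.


Spell out 'determine' and number each letter: d(1), e(2), t(3), e(4), r(5), m(6), i(7), n(8), e(9). Total: 9 letters.

9


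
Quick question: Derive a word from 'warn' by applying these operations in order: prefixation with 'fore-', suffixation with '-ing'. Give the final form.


Step 1: Add prefix 'fore-' to 'warn' = 'forewarn'
Step 2: Add suffix '-ing' to 'forewarn' = 'forewarning'

forewarning


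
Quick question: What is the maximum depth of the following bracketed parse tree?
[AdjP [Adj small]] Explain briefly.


Count bracket nesting levels:
'[' at pos 0: depth = 1
'[' at pos 6: depth = 2
Maximum depth reached: 2

2


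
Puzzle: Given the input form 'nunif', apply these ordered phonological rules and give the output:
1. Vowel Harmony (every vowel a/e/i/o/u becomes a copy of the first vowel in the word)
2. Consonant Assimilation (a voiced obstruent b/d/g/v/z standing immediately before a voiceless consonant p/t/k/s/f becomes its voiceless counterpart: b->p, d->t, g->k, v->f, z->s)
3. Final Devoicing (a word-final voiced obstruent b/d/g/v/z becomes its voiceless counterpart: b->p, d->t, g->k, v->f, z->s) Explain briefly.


Starting form: 'nunif'
Rule 1: Vowel Harmony: all vowels become 'u' (matching first vowel). 'nunif' -> 'nunuf'
Rule 2: Consonant Assimilation: no voiced obstruent (b/d/g/v/z) stands immediately before a voiceless consonant (p/t/k/s/f). No change.
Rule 3: Final Devoicing: final consonant 'f' is not one of the voiced obstruents b/d/g/v/z. No change.
Final form: 'nunuf'

nunuf


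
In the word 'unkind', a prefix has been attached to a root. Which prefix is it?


The word 'unkind' = 'un' (prefix) + 'kind' (root). The prefix is 'un'.

un


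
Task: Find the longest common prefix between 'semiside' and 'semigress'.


Compare from the start: 4 characters match: 'semi'. Mismatch at position 5: 's' vs 'g'.

semi


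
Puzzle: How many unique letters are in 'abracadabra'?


Unique letters in 'abracadabra': {a, b, c, d, r} = 5 distinct letters.

5


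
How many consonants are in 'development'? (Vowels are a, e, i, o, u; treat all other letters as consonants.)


Consonants in 'development': d, v, l, p, m, n, t = 7 consonants.

7


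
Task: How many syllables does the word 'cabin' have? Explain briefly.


Break 'cabin' into syllables: cab-in -> cab | in = 2 syllables

2 syllables


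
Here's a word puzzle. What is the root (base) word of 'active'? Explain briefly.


Remove suffix '-ive' from 'active' to get root 'act'.

act


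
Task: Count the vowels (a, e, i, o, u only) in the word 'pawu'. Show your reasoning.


Vowels in 'pawu': a, u = 2 vowels.

2


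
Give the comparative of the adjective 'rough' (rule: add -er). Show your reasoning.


Apply comparative formation (add -er): 'rough' -> 'rougher'.

rougher


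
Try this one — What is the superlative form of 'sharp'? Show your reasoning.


Apply superlative formation (add -est): 'sharp' -> 'sharpest'.

sharpest


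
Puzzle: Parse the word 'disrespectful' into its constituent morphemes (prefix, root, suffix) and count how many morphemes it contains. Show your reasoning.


Step 1: Identify prefix: 'dis' (meaning: not/apart)
Step 2: Identify root: 'respect'
Step 3: Identify suffix(es): 'ful'
Decomposition: dis- (prefix: not/apart) + respect (root) + -ful (suffix: full of)
Total morphemes: 3

3 morphemes (dis- (prefix: not/apart) + respect (root) + -ful (suffix: full of))


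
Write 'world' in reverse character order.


Reverse 'world' character by character: 'dlrow'.

dlrow


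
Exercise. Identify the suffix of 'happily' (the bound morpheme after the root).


The word 'happily' = 'happy' (root) + '-ly' (suffix). The suffix is '-ly'.

ly


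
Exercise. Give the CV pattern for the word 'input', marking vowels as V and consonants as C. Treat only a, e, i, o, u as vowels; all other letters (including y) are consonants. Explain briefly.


Letter mapping: i = V, n = C, p = C, u = V, t = C.

VCCVC


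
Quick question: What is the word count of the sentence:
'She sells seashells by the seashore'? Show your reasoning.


Split into words: She | sells | seashells | by | the | seashore = 6 words.

6


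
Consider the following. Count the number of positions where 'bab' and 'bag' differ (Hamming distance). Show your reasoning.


Alignment:
Position 1: 'b' vs 'b' = match
Position 2: 'a' vs 'a' = match
Position 3: 'b' vs 'g' = DIFFER
Total differences: 1

1


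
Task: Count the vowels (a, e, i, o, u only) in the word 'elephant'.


Vowels in 'elephant': e, e, a = 3 vowels.

3


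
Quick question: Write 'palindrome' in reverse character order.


Reverse 'palindrome' character by character: 'emordnilap'.

emordnilap


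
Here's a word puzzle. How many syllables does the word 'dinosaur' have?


Break 'dinosaur' into syllables: di-no-saur -> di | no | saur = 3 syllables

3 syllables


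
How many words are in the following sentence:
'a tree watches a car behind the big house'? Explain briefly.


Split into words: a | tree | watches | a | car | behind | the | big | house = 9 words.

9


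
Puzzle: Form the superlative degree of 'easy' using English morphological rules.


Apply superlative formation (consonant + y: change y to i, add -est): 'easy' -> 'easiest'.

easiest


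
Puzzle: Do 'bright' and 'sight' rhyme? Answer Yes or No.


Rime (stressed vowel + following sounds) of 'bright': -ight = /aɪt/
Rime of 'sight': -ight = /aɪt/
/aɪt/ and /aɪt/ are the same ending sound, so the words rhyme.

Yes


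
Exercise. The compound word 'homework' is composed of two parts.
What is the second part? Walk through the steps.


Split 'homework' into 'home' + 'work'. The second part is 'work'.

work


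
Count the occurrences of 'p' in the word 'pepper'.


Letter 'p' in 'pepper': found at position(s) 1, 3, 4 = 3 occurrence(s).

3


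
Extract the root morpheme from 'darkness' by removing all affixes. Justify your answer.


Remove suffix '-ness' from 'darkness' to get root 'dark'.

dark


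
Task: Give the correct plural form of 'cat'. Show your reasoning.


Apply rule: Add -s. 'cat' becomes 'cats'.

cats


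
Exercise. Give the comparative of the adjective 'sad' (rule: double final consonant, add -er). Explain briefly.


Apply comparative formation (double final consonant, add -er): 'sad' -> 'sadder'.

sadder


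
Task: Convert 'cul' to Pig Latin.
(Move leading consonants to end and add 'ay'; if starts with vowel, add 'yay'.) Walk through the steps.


'cul': move consonant cluster 'c' to end and add 'ay': 'ulcay'.

ulcay


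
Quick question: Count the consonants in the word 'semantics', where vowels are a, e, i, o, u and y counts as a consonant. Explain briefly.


Consonants in 'semantics': s, m, n, t, c, s = 6 consonants.

6


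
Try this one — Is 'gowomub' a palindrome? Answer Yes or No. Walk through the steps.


Forward: 'gowomub'
Reversed: 'bumowog'
They differ.

No


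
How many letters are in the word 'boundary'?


Spell out 'boundary' and number each letter: b(1), o(2), u(3), n(4), d(5), a(6), r(7), y(8). Total: 8 letters.

8


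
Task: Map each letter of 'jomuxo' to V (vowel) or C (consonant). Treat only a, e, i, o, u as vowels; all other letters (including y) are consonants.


Letter mapping: j = C, o = V, m = C, u = V, x = C, o = V.

CVCVCV


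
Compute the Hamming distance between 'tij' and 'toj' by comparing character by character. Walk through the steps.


Alignment:
Position 1: 't' vs 't' = match
Position 2: 'i' vs 'o' = DIFFER
Position 3: 'j' vs 'j' = match
Total differences: 1

1


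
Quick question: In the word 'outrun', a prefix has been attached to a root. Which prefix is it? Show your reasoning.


The word 'outrun' = 'out' (prefix) + 'run' (root). The prefix is 'out'.

out


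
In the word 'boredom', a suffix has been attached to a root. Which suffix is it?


The word 'boredom' = 'bore' (root) + '-dom' (suffix). The suffix is '-dom'.

dom


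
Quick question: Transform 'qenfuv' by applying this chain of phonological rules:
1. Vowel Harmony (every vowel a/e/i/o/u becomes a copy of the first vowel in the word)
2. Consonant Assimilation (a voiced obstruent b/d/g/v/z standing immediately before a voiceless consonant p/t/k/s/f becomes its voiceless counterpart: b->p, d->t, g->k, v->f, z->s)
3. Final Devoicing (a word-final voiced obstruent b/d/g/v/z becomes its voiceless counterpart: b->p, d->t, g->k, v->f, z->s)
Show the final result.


Starting form: 'qenfuv'
Rule 1: Vowel Harmony: all vowels become 'e' (matching first vowel). 'qenfuv' -> 'qenfev'
Rule 2: Consonant Assimilation: no voiced obstruent (b/d/g/v/z) stands immediately before a voiceless consonant (p/t/k/s/f). No change.
Rule 3: Final Devoicing: word-final voiced obstruent 'v' becomes voiceless 'f'. 'qenfev' -> 'qenfef'
Final form: 'qenfef'

qenfef


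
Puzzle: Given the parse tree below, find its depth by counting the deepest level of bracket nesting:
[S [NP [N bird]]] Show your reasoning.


Count bracket nesting levels:
'[' at pos 0: depth = 1
'[' at pos 3: depth = 2
'[' at pos 7: depth = 3
Maximum depth reached: 3

3


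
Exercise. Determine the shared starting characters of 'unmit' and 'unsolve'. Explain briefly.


Compare from the start: 2 characters match: 'un'. Mismatch at position 3: 'm' vs 's'.

un


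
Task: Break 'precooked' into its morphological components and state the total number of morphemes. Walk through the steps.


Step 1: Identify prefix: 'pre' (meaning: before)
Step 2: Identify root: 'cook'
Step 3: Identify suffix(es): 'ed'
Decomposition: pre- (prefix: before) + cook (root) + -ed (suffix: past)
Total morphemes: 3

3 morphemes (pre- (prefix: before) + cook (root) + -ed (suffix: past))


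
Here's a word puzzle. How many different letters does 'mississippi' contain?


Unique letters in 'mississippi': {i, m, p, s} = 4 distinct letters.

4


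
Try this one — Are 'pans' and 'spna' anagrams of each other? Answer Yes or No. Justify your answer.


Sorted letters of 'pans': 'anps'
Sorted letters of 'spna': 'anps'
They match.

Yes


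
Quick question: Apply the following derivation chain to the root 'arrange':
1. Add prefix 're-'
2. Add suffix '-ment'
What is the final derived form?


Step 1: Add prefix 're-' to 'arrange' = 'rearrange'
Step 2: Add suffix '-ment' to 'rearrange' = 'rearrangement'

rearrangement


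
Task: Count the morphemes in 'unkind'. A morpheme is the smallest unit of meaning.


Decomposition: un- (prefix) + kind (root) = 2 morpheme(s)

2 morphemes


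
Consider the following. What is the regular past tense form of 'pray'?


Apply rule: Add -ed. 'pray' becomes 'prayed'.

prayed


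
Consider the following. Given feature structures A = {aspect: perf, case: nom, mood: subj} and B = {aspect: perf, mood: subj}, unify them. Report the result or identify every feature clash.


Compare features:
aspect: A=perf vs B=perf -> unified: perf
case: A=nom vs B=_ -> unified: nom
mood: A=subj vs B=subj -> unified: subj
No clashes found.

Unified: {aspect: perf, case: nom, mood: subj}


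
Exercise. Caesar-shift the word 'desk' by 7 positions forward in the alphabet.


Shift each letter by 7: d -> k, e -> l, s -> z, k -> r. Result: 'klzr'.

klzr


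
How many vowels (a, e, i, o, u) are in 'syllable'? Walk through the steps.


Vowels in 'syllable': a, e = 2 vowels.

2


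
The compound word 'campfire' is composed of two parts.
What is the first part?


Split 'campfire' into 'camp' + 'fire'. The first part is 'camp'.

camp


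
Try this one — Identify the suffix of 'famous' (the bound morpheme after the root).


The word 'famous' = 'fame' (root) + '-ous' (suffix). The suffix is '-ous'.

ous


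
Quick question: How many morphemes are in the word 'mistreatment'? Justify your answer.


Decomposition: mis- (prefix) + treat (root) + -ment (suffix) = 3 morpheme(s)

3 morphemes


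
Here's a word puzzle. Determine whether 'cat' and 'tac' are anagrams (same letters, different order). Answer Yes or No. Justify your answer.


Sorted letters of 'cat': 'act'
Sorted letters of 'tac': 'act'
They match.

Yes


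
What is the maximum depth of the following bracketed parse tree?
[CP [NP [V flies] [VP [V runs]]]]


Count bracket nesting levels:
'[' at pos 0: depth = 1
'[' at pos 4: depth = 2
'[' at pos 8: depth = 3
'[' at pos 18: depth = 3
'[' at pos 22: depth = 4
Maximum depth reached: 4

4


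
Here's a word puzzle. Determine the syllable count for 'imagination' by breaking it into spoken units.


Break 'imagination' into syllables: i-mag-i-na-tion -> i | mag | i | na | tion = 5 syllables

5 syllables


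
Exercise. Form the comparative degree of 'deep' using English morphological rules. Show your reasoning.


Apply comparative formation (add -er): 'deep' -> 'deeper'.

deeper


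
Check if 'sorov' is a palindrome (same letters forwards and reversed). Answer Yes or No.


Forward: 'sorov'
Reversed: 'voros'
They differ.

No


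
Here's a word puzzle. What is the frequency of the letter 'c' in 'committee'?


Letter 'c' in 'committee': found at position(s) 1 = 1 occurrence(s).

1


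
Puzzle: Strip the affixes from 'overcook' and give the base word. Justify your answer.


Remove prefix 'over' from 'overcook' to get root 'cook'.

cook


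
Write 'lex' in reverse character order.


Reverse 'lex' character by character: 'xel'.

xel


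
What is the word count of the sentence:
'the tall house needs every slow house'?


Split into words: the | tall | house | needs | every | slow | house = 7 words.

7


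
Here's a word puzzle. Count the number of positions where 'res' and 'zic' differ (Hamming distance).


Alignment:
Position 1: 'r' vs 'z' = DIFFER
Position 2: 'e' vs 'i' = DIFFER
Position 3: 's' vs 'c' = DIFFER
Total differences: 3

3


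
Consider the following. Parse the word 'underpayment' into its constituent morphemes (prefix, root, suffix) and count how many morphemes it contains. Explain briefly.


Step 1: Identify prefix: 'under' (meaning: beneath/insufficient)
Step 2: Identify root: 'pay'
Step 3: Identify suffix(es): 'ment'
Decomposition: under- (prefix: beneath/insufficient) + pay (root) + -ment (suffix: action/result)
Total morphemes: 3

3 morphemes (under- (prefix: beneath/insufficient) + pay (root) + -ment (suffix: action/result))


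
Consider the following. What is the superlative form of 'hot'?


Apply superlative formation (double final consonant, add -est): 'hot' -> 'hottest'.

hottest


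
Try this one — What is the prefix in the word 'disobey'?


The word 'disobey' = 'dis' (prefix) + 'obey' (root). The prefix is 'dis'.

dis


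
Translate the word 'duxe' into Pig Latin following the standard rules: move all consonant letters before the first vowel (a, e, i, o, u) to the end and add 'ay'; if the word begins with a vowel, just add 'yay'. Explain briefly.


'duxe': move consonant cluster 'd' to end and add 'ay': 'uxeday'.

uxeday


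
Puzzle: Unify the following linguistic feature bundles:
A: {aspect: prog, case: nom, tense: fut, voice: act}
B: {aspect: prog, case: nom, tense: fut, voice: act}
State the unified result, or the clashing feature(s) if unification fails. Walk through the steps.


Compare features:
aspect: A=prog vs B=prog -> unified: prog
case: A=nom vs B=nom -> unified: nom
tense: A=fut vs B=fut -> unified: fut
voice: A=act vs B=act -> unified: act
No clashes found.

Unified: {aspect: prog, case: nom, tense: fut, voice: act}


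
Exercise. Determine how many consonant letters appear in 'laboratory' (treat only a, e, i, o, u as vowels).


Consonants in 'laboratory': l, b, r, t, r, y = 6 consonants.

6


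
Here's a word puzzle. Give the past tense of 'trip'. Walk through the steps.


Apply rule: Double final consonant and add -ed. 'trip' becomes 'tripped'.

tripped


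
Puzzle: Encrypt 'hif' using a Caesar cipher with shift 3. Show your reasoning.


Shift each letter by 3: h -> k, i -> l, f -> i. Result: 'kli'.

kli


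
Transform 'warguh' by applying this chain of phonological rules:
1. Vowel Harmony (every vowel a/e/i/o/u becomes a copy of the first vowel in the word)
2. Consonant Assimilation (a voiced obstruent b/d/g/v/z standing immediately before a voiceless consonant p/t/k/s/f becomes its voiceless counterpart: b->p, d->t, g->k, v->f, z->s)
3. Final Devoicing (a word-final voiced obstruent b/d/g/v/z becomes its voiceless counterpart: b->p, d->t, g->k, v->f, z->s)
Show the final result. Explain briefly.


Starting form: 'warguh'
Rule 1: Vowel Harmony: all vowels become 'a' (matching first vowel). 'warguh' -> 'wargah'
Rule 2: Consonant Assimilation: no voiced obstruent (b/d/g/v/z) stands immediately before a voiceless consonant (p/t/k/s/f). No change.
Rule 3: Final Devoicing: final consonant 'h' is not one of the voiced obstruents b/d/g/v/z. No change.
Final form: 'wargah'

wargah


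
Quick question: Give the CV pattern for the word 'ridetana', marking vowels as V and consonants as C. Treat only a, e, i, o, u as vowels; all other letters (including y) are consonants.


Letter mapping: r = C, i = V, d = C, e = V, t = C, a = V, n = C, a = V.

CVCVCVCV


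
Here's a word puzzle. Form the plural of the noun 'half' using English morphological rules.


Apply rule: Change -f to -ves. 'half' becomes 'halves'.

halves


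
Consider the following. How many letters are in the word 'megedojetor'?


Spell out 'megedojetor' and number each letter: m(1), e(2), g(3), e(4), d(5), o(6), j(7), e(8), t(9), o(10), r(11). Total: 11 letters.

11


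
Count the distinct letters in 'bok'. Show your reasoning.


Unique letters in 'bok': {b, k, o} = 3 distinct letters.

3


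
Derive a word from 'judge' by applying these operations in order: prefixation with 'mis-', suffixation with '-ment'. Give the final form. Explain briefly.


Step 1: Add prefix 'mis-' to 'judge' = 'misjudge'
Step 2: Add suffix '-ment' to 'misjudge' = 'misjudgment'

misjudgment


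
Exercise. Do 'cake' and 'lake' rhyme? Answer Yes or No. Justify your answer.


Rime (stressed vowel + following sounds) of 'cake': -ake = /eɪk/
Rime of 'lake': -ake = /eɪk/
/eɪk/ and /eɪk/ are the same ending sound, so the words rhyme.

Yes


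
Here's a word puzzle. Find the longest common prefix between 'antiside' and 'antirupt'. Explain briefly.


Compare from the start: 4 characters match: 'anti'. Mismatch at position 5: 's' vs 'r'.

anti


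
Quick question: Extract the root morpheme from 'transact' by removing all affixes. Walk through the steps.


Remove prefix 'trans' from 'transact' to get root 'act'.

act


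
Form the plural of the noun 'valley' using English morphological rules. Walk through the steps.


Apply rule: Add -s. 'valley' becomes 'valleys'.

valleys


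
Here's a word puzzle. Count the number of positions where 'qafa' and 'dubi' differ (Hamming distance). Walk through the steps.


Alignment:
Position 1: 'q' vs 'd' = DIFFER
Position 2: 'a' vs 'u' = DIFFER
Position 3: 'f' vs 'b' = DIFFER
Position 4: 'a' vs 'i' = DIFFER
Total differences: 4

4


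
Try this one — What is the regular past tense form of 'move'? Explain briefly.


Apply rule: Add -d (word ends in -e). 'move' becomes 'moved'.

moved


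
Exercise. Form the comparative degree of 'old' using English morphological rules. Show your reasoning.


Apply comparative formation (add -er): 'old' -> 'older'.

older


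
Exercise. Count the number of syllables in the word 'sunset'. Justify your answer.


Break 'sunset' into syllables: sun-set -> sun | set = 2 syllables

2 syllables


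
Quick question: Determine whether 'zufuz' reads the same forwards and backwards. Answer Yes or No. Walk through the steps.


Forward: 'zufuz'
Reversed: 'zufuz'
They are identical.

Yes


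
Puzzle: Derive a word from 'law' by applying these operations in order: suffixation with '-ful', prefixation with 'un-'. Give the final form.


Step 1: Add suffix '-ful' to 'law' = 'lawful'
Step 2: Add prefix 'un-' to 'lawful' = 'unlawful'

unlawful


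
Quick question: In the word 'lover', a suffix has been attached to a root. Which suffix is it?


The word 'lover' = 'love' (root) + '-er' (suffix). The suffix is '-er'.

er


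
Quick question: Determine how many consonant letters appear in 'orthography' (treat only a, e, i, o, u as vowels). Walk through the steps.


Consonants in 'orthography': r, t, h, g, r, p, h, y = 8 consonants.

8


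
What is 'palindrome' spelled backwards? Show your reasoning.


Reverse 'palindrome' character by character: 'emordnilap'.

emordnilap


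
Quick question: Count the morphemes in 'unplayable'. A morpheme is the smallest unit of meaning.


Decomposition: un- (prefix) + play (root) + -able (suffix) = 3 morpheme(s)

3 morphemes


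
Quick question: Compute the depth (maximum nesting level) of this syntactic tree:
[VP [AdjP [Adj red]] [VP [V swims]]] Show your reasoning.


Count bracket nesting levels:
'[' at pos 0: depth = 1
'[' at pos 4: depth = 2
'[' at pos 10: depth = 3
'[' at pos 21: depth = 2
'[' at pos 25: depth = 3
Maximum depth reached: 3

3


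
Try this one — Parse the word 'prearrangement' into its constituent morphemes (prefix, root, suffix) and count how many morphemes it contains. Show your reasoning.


Step 1: Identify prefix: 'pre' (meaning: before)
Step 2: Identify root: 'arrange'
Step 3: Identify suffix(es): 'ment'
Decomposition: pre- (prefix: before) + arrange (root) + -ment (suffix: action/result)
Total morphemes: 3

3 morphemes (pre- (prefix: before) + arrange (root) + -ment (suffix: action/result))


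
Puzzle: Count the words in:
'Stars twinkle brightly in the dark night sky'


Split into words: Stars | twinkle | brightly | in | the | dark | night | sky = 8 words.

8


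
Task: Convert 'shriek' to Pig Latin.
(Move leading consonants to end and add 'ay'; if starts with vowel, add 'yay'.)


'shriek': move consonant cluster 'shr' to end and add 'ay': 'iekshray'.

iekshray


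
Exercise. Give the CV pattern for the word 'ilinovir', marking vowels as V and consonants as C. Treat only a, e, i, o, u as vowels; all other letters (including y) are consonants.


Letter mapping: i = V, l = C, i = V, n = C, o = V, v = C, i = V, r = C.

VCVCVCVC


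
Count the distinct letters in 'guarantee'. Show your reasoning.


Unique letters in 'guarantee': {a, e, g, n, r, t, u} = 7 distinct letters.

7


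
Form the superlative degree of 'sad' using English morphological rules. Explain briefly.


Apply superlative formation (double final consonant, add -est): 'sad' -> 'saddest'.

saddest


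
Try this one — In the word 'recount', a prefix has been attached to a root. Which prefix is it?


The word 'recount' = 're' (prefix) + 'count' (root). The prefix is 're'.

re


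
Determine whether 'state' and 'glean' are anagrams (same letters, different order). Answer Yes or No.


Sorted letters of 'state': 'aestt'
Sorted letters of 'glean': 'aegln'
They do not match.

No


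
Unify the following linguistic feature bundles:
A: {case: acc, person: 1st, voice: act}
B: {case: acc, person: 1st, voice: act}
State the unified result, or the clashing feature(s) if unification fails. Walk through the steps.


Compare features:
case: A=acc vs B=acc -> unified: acc
person: A=1st vs B=1st -> unified: 1st
voice: A=act vs B=act -> unified: act
No clashes found.

Unified: {case: acc, person: 1st, voice: act}


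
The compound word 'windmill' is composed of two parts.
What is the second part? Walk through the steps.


Split 'windmill' into 'wind' + 'mill'. The second part is 'mill'.

mill


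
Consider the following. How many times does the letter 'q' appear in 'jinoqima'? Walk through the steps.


Letter 'q' in 'jinoqima': found at position(s) 5 = 1 occurrence(s).

1


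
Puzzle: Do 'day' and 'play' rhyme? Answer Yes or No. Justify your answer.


Rime (stressed vowel + following sounds) of 'day': -ay = /eɪ/
Rime of 'play': -ay = /eɪ/
/eɪ/ and /eɪ/ are the same ending sound, so the words rhyme.

Yes


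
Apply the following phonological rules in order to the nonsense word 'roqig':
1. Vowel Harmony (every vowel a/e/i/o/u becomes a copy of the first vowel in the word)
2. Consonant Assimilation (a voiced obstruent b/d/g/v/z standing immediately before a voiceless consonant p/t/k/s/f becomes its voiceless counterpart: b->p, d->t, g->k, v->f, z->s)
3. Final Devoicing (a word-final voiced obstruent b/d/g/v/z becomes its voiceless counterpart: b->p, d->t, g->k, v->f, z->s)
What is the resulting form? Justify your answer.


Starting form: 'roqig'
Rule 1: Vowel Harmony: all vowels become 'o' (matching first vowel). 'roqig' -> 'roqog'
Rule 2: Consonant Assimilation: no voiced obstruent (b/d/g/v/z) stands immediately before a voiceless consonant (p/t/k/s/f). No change.
Rule 3: Final Devoicing: word-final voiced obstruent 'g' becomes voiceless 'k'. 'roqog' -> 'roqok'
Final form: 'roqok'

roqok


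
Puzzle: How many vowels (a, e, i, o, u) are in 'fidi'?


Vowels in 'fidi': i, i = 2 vowels.

2


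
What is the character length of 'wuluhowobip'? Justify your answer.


Spell out 'wuluhowobip' and number each letter: w(1), u(2), l(3), u(4), h(5), o(6), w(7), o(8), b(9), i(10), p(11). Total: 11 letters.

11


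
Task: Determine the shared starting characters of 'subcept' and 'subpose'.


Compare from the start: 3 characters match: 'sub'. Mismatch at position 4: 'c' vs 'p'.

sub


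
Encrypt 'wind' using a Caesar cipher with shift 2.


Shift each letter by 2: w -> y, i -> k, n -> p, d -> f. Result: 'ykpf'.

ykpf


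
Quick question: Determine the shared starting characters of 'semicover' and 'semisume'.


Compare from the start: 4 characters match: 'semi'. Mismatch at position 5: 'c' vs 's'.

semi


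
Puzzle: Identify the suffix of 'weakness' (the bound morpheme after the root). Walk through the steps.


The word 'weakness' = 'weak' (root) + '-ness' (suffix). The suffix is '-ness'.

ness


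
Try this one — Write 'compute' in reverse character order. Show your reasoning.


Reverse 'compute' character by character: 'etupmoc'.

etupmoc


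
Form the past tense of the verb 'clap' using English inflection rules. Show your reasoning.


Apply rule: Double final consonant and add -ed. 'clap' becomes 'clapped'.

clapped


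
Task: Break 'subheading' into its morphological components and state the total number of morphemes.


Step 1: Identify prefix: 'sub' (meaning: below)
Step 2: Identify root: 'head'
Step 3: Identify suffix(es): 'ing'
Decomposition: sub- (prefix: below) + head (root) + -ing (suffix: ongoing/result)
Total morphemes: 3

3 morphemes (sub- (prefix: below) + head (root) + -ing (suffix: ongoing/result))


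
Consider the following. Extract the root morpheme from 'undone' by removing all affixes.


Remove prefix 'un' from 'undone' to get root 'done'.

done


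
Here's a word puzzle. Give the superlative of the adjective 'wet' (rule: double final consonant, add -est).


Apply superlative formation (double final consonant, add -est): 'wet' -> 'wettest'.

wettest


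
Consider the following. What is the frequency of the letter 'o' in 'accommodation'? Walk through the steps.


Letter 'o' in 'accommodation': found at position(s) 4, 7, 12 = 3 occurrence(s).

3


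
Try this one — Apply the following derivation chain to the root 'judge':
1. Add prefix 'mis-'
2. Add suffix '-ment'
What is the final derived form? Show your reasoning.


Step 1: Add prefix 'mis-' to 'judge' = 'misjudge'
Step 2: Add suffix '-ment' to 'misjudge' = 'misjudgment'

misjudgment


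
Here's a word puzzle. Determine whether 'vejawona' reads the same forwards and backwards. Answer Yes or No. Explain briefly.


Forward: 'vejawona'
Reversed: 'anowajev'
They differ.

No


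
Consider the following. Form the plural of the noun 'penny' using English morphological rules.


Apply rule: Change -y to -ies (consonant + y). 'penny' becomes 'pennies'.

pennies


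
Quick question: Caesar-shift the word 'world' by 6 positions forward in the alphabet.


Shift each letter by 6: w -> c, o -> u, r -> x, l -> r, d -> j. Result: 'cuxrj'.

cuxrj


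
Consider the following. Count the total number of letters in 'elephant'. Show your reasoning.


Spell out 'elephant' and number each letter: e(1), l(2), e(3), p(4), h(5), a(6), n(7), t(8). Total: 8 letters.

8


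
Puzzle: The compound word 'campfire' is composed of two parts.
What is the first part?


Split 'campfire' into 'camp' + 'fire'. The first part is 'camp'.

camp


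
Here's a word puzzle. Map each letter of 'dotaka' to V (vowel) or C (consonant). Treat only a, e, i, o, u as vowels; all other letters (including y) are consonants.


Letter mapping: d = C, o = V, t = C, a = V, k = C, a = V.

CVCVCV


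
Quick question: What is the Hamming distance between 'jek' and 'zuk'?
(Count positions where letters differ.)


Alignment:
Position 1: 'j' vs 'z' = DIFFER
Position 2: 'e' vs 'u' = DIFFER
Position 3: 'k' vs 'k' = match
Total differences: 2

2


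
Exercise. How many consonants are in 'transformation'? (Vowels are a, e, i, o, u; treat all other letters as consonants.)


Consonants in 'transformation': t, r, n, s, f, r, m, t, n = 9 consonants.

9


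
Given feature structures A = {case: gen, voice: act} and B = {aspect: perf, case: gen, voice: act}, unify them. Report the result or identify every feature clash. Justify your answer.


Compare features:
aspect: A=_ vs B=perf -> unified: perf
case: A=gen vs B=gen -> unified: gen
voice: A=act vs B=act -> unified: act
No clashes found.

Unified: {aspect: perf, case: gen, voice: act}


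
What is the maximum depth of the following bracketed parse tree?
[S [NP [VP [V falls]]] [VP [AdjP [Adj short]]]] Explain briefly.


Count bracket nesting levels:
'[' at pos 0: depth = 1
'[' at pos 3: depth = 2
'[' at pos 7: depth = 3
'[' at pos 11: depth = 4
'[' at pos 23: depth = 2
'[' at pos 27: depth = 3
'[' at pos 33: depth = 4
Maximum depth reached: 4

4


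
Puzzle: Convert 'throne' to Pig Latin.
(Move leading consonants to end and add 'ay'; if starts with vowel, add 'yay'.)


'throne': move consonant cluster 'thr' to end and add 'ay': 'onethray'.

onethray


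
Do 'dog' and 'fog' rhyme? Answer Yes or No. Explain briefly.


Rime (stressed vowel + following sounds) of 'dog': -og = /ɒg/
Rime of 'fog': -og = /ɒg/
/ɒg/ and /ɒg/ are the same ending sound, so the words rhyme.

Yes


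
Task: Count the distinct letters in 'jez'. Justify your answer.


Unique letters in 'jez': {e, j, z} = 3 distinct letters.

3


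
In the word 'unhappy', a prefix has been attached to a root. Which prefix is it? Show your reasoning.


The word 'unhappy' = 'un' (prefix) + 'happy' (root). The prefix is 'un'.

un


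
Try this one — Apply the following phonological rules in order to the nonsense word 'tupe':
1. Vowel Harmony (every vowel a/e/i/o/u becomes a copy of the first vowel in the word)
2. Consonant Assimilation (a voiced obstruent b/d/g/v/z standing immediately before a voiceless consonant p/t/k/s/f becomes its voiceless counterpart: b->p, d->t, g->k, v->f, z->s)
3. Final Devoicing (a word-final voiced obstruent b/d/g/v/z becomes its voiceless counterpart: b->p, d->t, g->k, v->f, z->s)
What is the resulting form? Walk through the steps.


Starting form: 'tupe'
Rule 1: Vowel Harmony: all vowels become 'u' (matching first vowel). 'tupe' -> 'tupu'
Rule 2: Consonant Assimilation: no voiced obstruent (b/d/g/v/z) stands immediately before a voiceless consonant (p/t/k/s/f). No change.
Rule 3: Final Devoicing: the word ends in the vowel 'u', not a consonant. No change.
Final form: 'tupu'

tupu


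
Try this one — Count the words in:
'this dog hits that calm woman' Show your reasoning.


Split into words: this | dog | hits | that | calm | woman = 6 words.

6


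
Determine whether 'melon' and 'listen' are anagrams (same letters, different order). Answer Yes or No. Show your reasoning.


Sorted letters of 'melon': 'elmno'
Sorted letters of 'listen': 'eilnst'
They do not match.

No
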